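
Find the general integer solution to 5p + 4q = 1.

Step 1: Compute gcd(5, 4) = 1.
Since 1 divides 1, solutions exist.

Step 2: Find a particular solution using extended Euclidean algorithm.
We get p₀ = 1, q₀ = -1.
Check: 5*1 + 4*-1 = 1 = 1 ✓

Step 3: Write the general solution.
p = 1 + (4/1)t = 1 + 4t
q = -1 - (5/1)t = -1 - 5t
for any integer t.

p = 1 + 4t, q = -1 - 5t for integer t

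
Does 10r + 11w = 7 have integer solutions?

Step 1: Compute gcd(10, 11).
gcd(10, 11) = 1

Step 2: Check divisibility.
Does 1 divide 7? 7 = 1 x 7, so yes.

By the theorem on linear Diophantine equations, 10r + 11w = 7 has integer solutions if and only if gcd(10, 11) divides 7. Since 1 | 7, solutions exist.

Yes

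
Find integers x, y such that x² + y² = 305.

We need to find integers x, y > 0 such that x² + y² = 305.
Trying x = 4: y² = 305 - 4² = 305 - 16 = 289
y = 17
Check: 4² + 17² = 16 + 289 = 305 ✓

305 = 4² + 17²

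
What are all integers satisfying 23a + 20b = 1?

Step 1: Compute gcd(23, 20) = 1.
Since 1 divides 1, solutions exist.

Step 2: Find a particular solution using extended Euclidean algorithm.
We get a₀ = 7, b₀ = -8.
Check: 23*7 + 20*-8 = 1 = 1 ✓

Step 3: Write the general solution.
a = 7 + (20/1)t = 7 + 20t
b = -8 - (23/1)t = -8 - 23t
for any integer t.

a = 7 + 20t, b = -8 - 23t for integer t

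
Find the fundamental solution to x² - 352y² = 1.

We seek the smallest positive integers (x, y) with x² - 352y² = 1, i.e., x² = 352y² + 1.
Try successive y values:
y = 1: x² = 352·1² + 1 = 353, not a perfect square
y = 2: x² = 352·2² + 1 = 1409, not a perfect square
y = 3: x² = 352·3² + 1 = 3169, not a perfect square
... continuing the search (or via continued fractions) ...
y = 4137: x² = 352·4137² + 1 = 6024398689, x = 77617 ✓

Verify: 77617² - 352·4137² = 6024398689 - 6024398688 = 1 ✓

x = 77617, y = 4137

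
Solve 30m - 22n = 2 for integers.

Step 1: Check solvability.
gcd(30, 22) = 2
Since 2 divides 2, solutions exist.

Step 2: Apply extended Euclidean algorithm to find gcd.
We find integers such that 30*x0 + 22*y0 = 2

Step 3: Scale the particular solution.
Multiply by 2/2 = 1:
m = 3, n = 4

Step 4: Verify.
30*(3) - 22*(4) = 2 = 2 ✓

m = 3, n = 4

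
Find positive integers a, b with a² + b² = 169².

We need a² + b² = 169² = 28561.
Trying: 119² + 120² = 14161 + 14400 = 28561 ✓

(119, 120, 169)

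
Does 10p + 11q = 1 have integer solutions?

Step 1: Compute gcd(10, 11).
gcd(10, 11) = 1

Step 2: Check divisibility.
Does 1 divide 1? 1 = 1 x 1, so yes.

By the theorem on linear Diophantine equations, 10p + 11q = 1 has integer solutions if and only if gcd(10, 11) divides 1. Since 1 | 1, solutions exist.

Yes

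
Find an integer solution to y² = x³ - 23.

Try small integer x values and check whether x³ - 23 is a perfect square.
x = 3: x³ - 23 = 3³ - 23 = 27 - 23 = 4
Is 4 a perfect square? 2² = 4 ✓
So (x, y) = (3, -2) is a solution.

x = 3, y = -2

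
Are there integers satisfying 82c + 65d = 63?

Step 1: Compute gcd(82, 65).
gcd(82, 65) = 1

Step 2: Check divisibility.
Does 1 divide 63? 63 = 1 x 63, so yes.

By the theorem on linear Diophantine equations, 82c + 65d = 63 has integer solutions if and only if gcd(82, 65) divides 63. Since 1 | 63, solutions exist.

Yes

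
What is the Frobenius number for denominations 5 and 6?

For two coprime denominations a and b, the Frobenius number (largest value not representable as a non-negative combination) is ab - a - b.
Here gcd(5, 6) = 1, so they are coprime.
F(5, 6) = 5·6 - 5 - 6 = 30 - 11 = 19

19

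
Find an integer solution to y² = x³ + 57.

Try small integer x values and check whether x³ + 57 is a perfect square.
x = 4: x³ + 57 = 4³ + 57 = 64 + 57 = 121
Is 121 a perfect square? 11² = 121 ✓
So (x, y) = (4, -11) is a solution.

x = 4, y = -11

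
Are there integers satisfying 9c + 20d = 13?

Step 1: Compute gcd(9, 20).
gcd(9, 20) = 1

Step 2: Check divisibility.
Does 1 divide 13? 13 = 1 x 13, so yes.

By the theorem on linear Diophantine equations, 9c + 20d = 13 has integer solutions if and only if gcd(9, 20) divides 13. Since 1 | 13, solutions exist.

Yes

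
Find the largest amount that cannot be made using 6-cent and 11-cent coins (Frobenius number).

For two coprime denominations a and b, the Frobenius number (largest value not representable as a non-negative combination) is ab - a - b.
Here gcd(6, 11) = 1, so they are coprime.
F(6, 11) = 6·11 - 6 - 11 = 66 - 17 = 49

49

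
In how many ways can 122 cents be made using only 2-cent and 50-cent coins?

We need non-negative integers (x, y) with 2x + 50y = 122.
For each x from 0 to 61, check if (122 - 2x) is a non-negative multiple of 50.
Solutions (x, y): (11,2), (36,1), (61,0)
Count: 3

3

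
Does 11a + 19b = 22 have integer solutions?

Step 1: Compute gcd(11, 19).
gcd(11, 19) = 1

Step 2: Check divisibility.
Does 1 divide 22? 22 = 1 x 22, so yes.

By the theorem on linear Diophantine equations, 11a + 19b = 22 has integer solutions if and only if gcd(11, 19) divides 22. Since 1 | 22, solutions exist.

Yes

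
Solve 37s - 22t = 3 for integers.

Step 1: Check solvability.
gcd(37, 22) = 1
Since 1 divides 3, solutions exist.

Step 2: Apply extended Euclidean algorithm to find gcd.
We find integers such that 37*x0 + 22*y0 = 1

Step 3: Scale the particular solution.
Multiply by 3/1 = 3:
s = 9, t = 15

Step 4: Verify.
37*(9) - 22*(15) = 3 = 3 ✓

s = 9, t = 15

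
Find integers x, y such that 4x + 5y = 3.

Step 1: Check solvability.
gcd(4, 5) = 1
Since 1 divides 3, solutions exist.

Step 2: Apply extended Euclidean algorithm to find gcd.
We find integers such that 4*x0 + 5*y0 = 1

Step 3: Scale the particular solution.
Multiply by 3/1 = 3:
x = -3, y = 3

Step 4: Verify.
4*(-3) + 5*(3) = 3 = 3 ✓

x = -3, y = 3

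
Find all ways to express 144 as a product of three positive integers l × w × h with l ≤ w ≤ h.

Iterate l from 1 to ⌊144^(1/3)⌋. For each l dividing 144, iterate w ≥ l with w dividing 144/l, and set h = 144/(l·w).
Triples found (18): (1×1×144), (1×2×72), (1×3×48), (1×4×36), (1×6×24), (1×8×18), (1×9×16), (1×12×12), (2×2×36), (2×3×24), (2×4×18), (2×6×12), (2×8×9), (3×3×16), (3×4×12), (3×6×8), (4×4×9), (4×6×6)

(1×1×144), (1×2×72), (1×3×48), (1×4×36), (1×6×24), (1×8×18), (1×9×16), (1×12×12), (2×2×36), (2×3×24), (2×4×18), (2×6×12), (2×8×9), (3×3×16), (3×4×12), (3×6×8), (4×4×9), (4×6×6)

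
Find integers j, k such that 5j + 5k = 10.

Step 1: Check solvability.
gcd(5, 5) = 5
Since 5 divides 10, solutions exist.

Step 2: Apply extended Euclidean algorithm to find gcd.
We find integers such that 5*x0 + 5*y0 = 5

Step 3: Scale the particular solution.
Multiply by 10/5 = 2:
j = 0, k = 2

Step 4: Verify.
5*(0) + 5*(2) = 10 = 10 ✓

j = 0, k = 2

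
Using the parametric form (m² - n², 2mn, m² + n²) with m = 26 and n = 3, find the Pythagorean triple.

a = m² - n² = 676 - 9 = 667
b = 2mn = 2·26·3 = 156
c = m² + n² = 676 + 9 = 685
Verify: 667² + 156² = 444889 + 24336 = 469225 = 685² ✓

(667, 156, 685)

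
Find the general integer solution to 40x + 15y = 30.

Step 1: Compute gcd(40, 15) = 5.
Since 5 divides 30, solutions exist.

Step 2: Find a particular solution using extended Euclidean algorithm.
We get x₀ = -6, y₀ = 18.
Check: 40*-6 + 15*18 = 30 = 30 ✓

Step 3: Write the general solution.
x = -6 + (15/5)t = -6 + 3t
y = 18 - (40/5)t = 18 - 8t
for any integer t.

x = -6 + 3t, y = 18 - 8t for integer t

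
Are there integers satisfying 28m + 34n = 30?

Step 1: Compute gcd(28, 34).
gcd(28, 34) = 2

Step 2: Check divisibility.
Does 2 divide 30? 30 = 2 x 15, so yes.

By the theorem on linear Diophantine equations, 28m + 34n = 30 has integer solutions if and only if gcd(28, 34) divides 30. Since 2 | 30, solutions exist.

Yes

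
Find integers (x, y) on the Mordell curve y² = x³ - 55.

Try small integer x values and check whether x³ - 55 is a perfect square.
x = 4: x³ - 55 = 4³ - 55 = 64 - 55 = 9
Is 9 a perfect square? 3² = 9 ✓
So (x, y) = (4, 3) is a solution.

x = 4, y = 3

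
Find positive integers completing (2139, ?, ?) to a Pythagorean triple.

We need the other leg and hypotenuse such that 2139² + x² = c².
Take x = 648, c = 2235: 2139² + 648² = 4575321 + 419904 = 4995225 = 2235² ✓
Triple: (2139, 648, 2235)

(2139, 648, 2235)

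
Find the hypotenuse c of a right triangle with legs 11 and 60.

c² = a² + b² = 11² + 60² = 121 + 3600 = 3721
c = 61

61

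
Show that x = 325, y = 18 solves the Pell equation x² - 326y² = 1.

Compute x² = 325² = 105625
Compute 326y² = 326·18² = 326·324 = 105624
x² - 326y² = 105625 - 105624 = 1
Since this equals 1, (325, 18) is a solution.

Yes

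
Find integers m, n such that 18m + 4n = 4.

Step 1: Check solvability.
gcd(18, 4) = 2
Since 2 divides 4, solutions exist.

Step 2: Apply extended Euclidean algorithm to find gcd.
We find integers such that 18*x0 + 4*y0 = 2

Step 3: Scale the particular solution.
Multiply by 4/2 = 2:
m = 2, n = -8

Step 4: Verify.
18*(2) + 4*(-8) = 4 = 4 ✓

m = 2, n = -8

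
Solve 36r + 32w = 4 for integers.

Step 1: Check solvability.
gcd(36, 32) = 4
Since 4 divides 4, solutions exist.

Step 2: Apply extended Euclidean algorithm to find gcd.
We find integers such that 36*x0 + 32*y0 = 4

Step 3: Scale the particular solution.
Multiply by 4/4 = 1:
r = 1, w = -1

Step 4: Verify.
36*(1) + 32*(-1) = 4 = 4 ✓

r = 1, w = -1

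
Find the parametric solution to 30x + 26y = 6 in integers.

Step 1: Compute gcd(30, 26) = 2.
Since 2 divides 6, solutions exist.

Step 2: Find a particular solution using extended Euclidean algorithm.
We get x₀ = -18, y₀ = 21.
Check: 30*-18 + 26*21 = 6 = 6 ✓

Step 3: Write the general solution.
x = -18 + (26/2)t = -18 + 13t
y = 21 - (30/2)t = 21 - 15t
for any integer t.

x = -18 + 13t, y = 21 - 15t for integer t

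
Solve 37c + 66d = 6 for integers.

Step 1: Check solvability.
gcd(37, 66) = 1
Since 1 divides 6, solutions exist.

Step 2: Apply extended Euclidean algorithm to find gcd.
We find integers such that 37*x0 + 66*y0 = 1

Step 3: Scale the particular solution.
Multiply by 6/1 = 6:
c = 150, d = -84

Step 4: Verify.
37*(150) + 66*(-84) = 6 = 6 ✓

c = 150, d = -84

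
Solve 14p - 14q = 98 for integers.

Step 1: Check solvability.
gcd(14, 14) = 14
Since 14 divides 98, solutions exist.

Step 2: Apply extended Euclidean algorithm to find gcd.
We find integers such that 14*x0 + 14*y0 = 14

Step 3: Scale the particular solution.
Multiply by 98/14 = 7:
p = 0, q = -7

Step 4: Verify.
14*(0) - 14*(-7) = 98 = 98 ✓

p = 0, q = -7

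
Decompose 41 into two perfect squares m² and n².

We need to find integers m, n > 0 such that m² + n² = 41.
Trying m = 4: n² = 41 - 4² = 41 - 16 = 25
n = 5
Check: 4² + 5² = 16 + 25 = 41 ✓

41 = 4² + 5²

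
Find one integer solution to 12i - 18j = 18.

Step 1: Check solvability.
gcd(12, 18) = 6
Since 6 divides 18, solutions exist.

Step 2: Apply extended Euclidean algorithm to find gcd.
We find integers such that 12*x0 + 18*y0 = 6

Step 3: Scale the particular solution.
Multiply by 18/6 = 3:
i = -3, j = -3

Step 4: Verify.
12*(-3) - 18*(-3) = 18 = 18 ✓

i = -3, j = -3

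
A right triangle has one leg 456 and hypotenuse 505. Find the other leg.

a² = c² - b² = 255025 - 207936 = 47089
a = 217

217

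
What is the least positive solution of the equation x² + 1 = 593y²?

We need x² = 593y² - 1. Try successive y:
y = 1: x² = 593·1² - 1 = 592, not a perfect square
y = 2: x² = 593·2² - 1 = 2371, not a perfect square
y = 3: x² = 593·3² - 1 = 5336, not a perfect square
...
y = 24665: x² = 593·24665² - 1 = 360758799424 = 600632² ✓
Check: 600632² - 593·24665² = 360758799424 - 360758799425 = -1 ✓

x = 600632, y = 24665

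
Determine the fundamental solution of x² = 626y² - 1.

We need x² = 626y² - 1. Try successive y:
y = 1: x² = 626·1² - 1 = 625 = 25² ✓
Check: 25² - 626·1² = 625 - 626 = -1 ✓

x = 25, y = 1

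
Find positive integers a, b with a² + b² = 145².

We need a² + b² = 145² = 21025.
Trying: 143² + 24² = 20449 + 576 = 21025 ✓

(143, 24, 145)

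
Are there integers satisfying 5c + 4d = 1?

Step 1: Compute gcd(5, 4).
gcd(5, 4) = 1

Step 2: Check divisibility.
Does 1 divide 1? 1 = 1 x 1, so yes.

By the theorem on linear Diophantine equations, 5c + 4d = 1 has integer solutions if and only if gcd(5, 4) divides 1. Since 1 | 1, solutions exist.

Yes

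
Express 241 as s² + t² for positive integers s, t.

We need to find integers s, t > 0 such that s² + t² = 241.
Trying s = 4: t² = 241 - 4² = 241 - 16 = 225
t = 15
Check: 4² + 15² = 16 + 225 = 241 ✓

241 = 4² + 15²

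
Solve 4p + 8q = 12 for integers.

Step 1: Check solvability.
gcd(4, 8) = 4
Since 4 divides 12, solutions exist.

Step 2: Apply extended Euclidean algorithm to find gcd.
We find integers such that 4*x0 + 8*y0 = 4

Step 3: Scale the particular solution.
Multiply by 12/4 = 3:
p = 3, q = 0

Step 4: Verify.
4*(3) + 8*(0) = 12 = 12 ✓

p = 3, q = 0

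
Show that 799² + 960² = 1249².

Compute a² + b² = 799² + 960² = 638401 + 921600 = 1560001
Compute c² = 1249² = 1560001
Since 1560001 = 1560001, confirmed.

Yes, it is a Pythagorean triple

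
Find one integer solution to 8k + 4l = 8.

Step 1: Check solvability.
gcd(8, 4) = 4
Since 4 divides 8, solutions exist.

Step 2: Apply extended Euclidean algorithm to find gcd.
We find integers such that 8*x0 + 4*y0 = 4

Step 3: Scale the particular solution.
Multiply by 8/4 = 2:
k = 0, l = 2

Step 4: Verify.
8*(0) + 4*(2) = 8 = 8 ✓

k = 0, l = 2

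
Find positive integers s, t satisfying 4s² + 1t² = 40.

Try small values of s and check whether (40 - 4s²)/1 is a perfect square.
s = 1: 4·1² = 4, so 1t² = 40 - 4 = 36, giving t² = 36, t = 6.
Check: 4·1² + 1·6² = 4 + 36 = 40 ✓

s = 1, t = 6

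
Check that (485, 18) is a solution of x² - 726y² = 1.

Compute x² = 485² = 235225
Compute 726y² = 726·18² = 726·324 = 235224
x² - 726y² = 235225 - 235224 = 1
Since this equals 1, (485, 18) is a solution.

Yes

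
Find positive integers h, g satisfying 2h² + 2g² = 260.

Try small values of h and check whether (260 - 2h²)/2 is a perfect square.
h = 9: 2·9² = 162, so 2g² = 260 - 162 = 98, giving g² = 49, g = 7.
Check: 2·9² + 2·7² = 162 + 98 = 260 ✓

h = 9, g = 7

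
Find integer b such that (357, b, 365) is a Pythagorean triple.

b² = c² - a² = 365² - 357² = 133225 - 127449 = 5776
b = sqrt(5776) = 76

76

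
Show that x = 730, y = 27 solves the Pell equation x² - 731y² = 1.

Compute x² = 730² = 532900
Compute 731y² = 731·27² = 731·729 = 532899
x² - 731y² = 532900 - 532899 = 1
Since this equals 1, (730, 27) is a solution.

Yes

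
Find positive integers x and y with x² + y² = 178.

We need to find integers x, y > 0 such that x² + y² = 178.
Trying x = 3: y² = 178 - 3² = 178 - 9 = 169
y = 13
Check: 3² + 13² = 9 + 169 = 178 ✓

178 = 3² + 13²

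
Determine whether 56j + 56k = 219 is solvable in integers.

Step 1: Compute gcd(56, 56).
gcd(56, 56) = 56

Step 2: Check divisibility.
Does 56 divide 219? 219 = 56 x 3 + 51, so no.

By the theorem on linear Diophantine equations, 56j + 56k = 219 has integer solutions if and only if gcd(56, 56) divides 219. Since 56 does not divide 219, no solutions exist.

No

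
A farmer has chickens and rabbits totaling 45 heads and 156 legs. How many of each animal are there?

Let c = chickens, r = rabbits.
Heads: c + r = 45
Legs: 2c + 4r = 156
From the first equation, c = 45 - r. Substitute:
2(45 - r) + 4r = 156
90 + 2r = 156
r = (156 - 90)/2 = 33
c = 45 - 33 = 12

Chickens: 12, Rabbits: 33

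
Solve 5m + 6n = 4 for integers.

Step 1: Check solvability.
gcd(5, 6) = 1
Since 1 divides 4, solutions exist.

Step 2: Apply extended Euclidean algorithm to find gcd.
We find integers such that 5*x0 + 6*y0 = 1

Step 3: Scale the particular solution.
Multiply by 4/1 = 4:
m = -4, n = 4

Step 4: Verify.
5*(-4) + 6*(4) = 4 = 4 ✓

m = -4, n = 4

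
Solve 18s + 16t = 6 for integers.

Step 1: Check solvability.
gcd(18, 16) = 2
Since 2 divides 6, solutions exist.

Step 2: Apply extended Euclidean algorithm to find gcd.
We find integers such that 18*x0 + 16*y0 = 2

Step 3: Scale the particular solution.
Multiply by 6/2 = 3:
s = 3, t = -3

Step 4: Verify.
18*(3) + 16*(-3) = 6 = 6 ✓

s = 3, t = -3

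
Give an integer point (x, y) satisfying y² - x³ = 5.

Try small integer x values and check whether x³ + 5 is a perfect square.
x = -1: x³ + 5 = -1³ + 5 = -1 + 5 = 4
Is 4 a perfect square? 2² = 4 ✓
So (x, y) = (-1, -2) is a solution.

x = -1, y = -2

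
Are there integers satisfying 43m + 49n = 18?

Step 1: Compute gcd(43, 49).
gcd(43, 49) = 1

Step 2: Check divisibility.
Does 1 divide 18? 18 = 1 x 18, so yes.

By the theorem on linear Diophantine equations, 43m + 49n = 18 has integer solutions if and only if gcd(43, 49) divides 18. Since 1 | 18, solutions exist.

Yes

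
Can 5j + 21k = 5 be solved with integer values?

Step 1: Compute gcd(5, 21).
gcd(5, 21) = 1

Step 2: Check divisibility.
Does 1 divide 5? 5 = 1 x 5, so yes.

By the theorem on linear Diophantine equations, 5j + 21k = 5 has integer solutions if and only if gcd(5, 21) divides 5. Since 1 | 5, solutions exist.

Yes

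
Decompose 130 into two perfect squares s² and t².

We need to find integers s, t > 0 such that s² + t² = 130.
Trying s = 3: t² = 130 - 3² = 130 - 9 = 121
t = 11
Check: 3² + 11² = 9 + 121 = 130 ✓

130 = 3² + 11²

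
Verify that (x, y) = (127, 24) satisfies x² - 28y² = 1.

Compute x² = 127² = 16129
Compute 28y² = 28·24² = 28·576 = 16128
x² - 28y² = 16129 - 16128 = 1
Since this equals 1, (127, 24) is a solution.

Yes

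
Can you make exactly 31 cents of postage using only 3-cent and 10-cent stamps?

We need non-negative x, y with 3x + 10y = 31.
gcd(3, 10) = 1 divides 31, so integer solutions exist.
Search for a non-negative one: x = 7 gives 10y = 31 - 21 = 10, so y = 1.
Check: 3·7 + 10·1 = 31 ✓

Yes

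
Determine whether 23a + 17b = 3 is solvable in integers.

Step 1: Compute gcd(23, 17).
gcd(23, 17) = 1

Step 2: Check divisibility.
Does 1 divide 3? 3 = 1 x 3, so yes.

By the theorem on linear Diophantine equations, 23a + 17b = 3 has integer solutions if and only if gcd(23, 17) divides 3. Since 1 | 3, solutions exist.

Yes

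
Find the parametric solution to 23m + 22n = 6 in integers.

Step 1: Compute gcd(23, 22) = 1.
Since 1 divides 6, solutions exist.

Step 2: Find a particular solution using extended Euclidean algorithm.
We get m₀ = 6, n₀ = -6.
Check: 23*6 + 22*-6 = 6 = 6 ✓

Step 3: Write the general solution.
m = 6 + (22/1)t = 6 + 22t
n = -6 - (23/1)t = -6 - 23t
for any integer t.

m = 6 + 22t, n = -6 - 23t for integer t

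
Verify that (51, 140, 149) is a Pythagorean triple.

Compute a² + b² = 51² + 140² = 2601 + 19600 = 22201
Compute c² = 149² = 22201
Since 22201 = 22201, confirmed.

Yes, it is a Pythagorean triple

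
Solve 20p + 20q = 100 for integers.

Step 1: Check solvability.
gcd(20, 20) = 20
Since 20 divides 100, solutions exist.

Step 2: Apply extended Euclidean algorithm to find gcd.
We find integers such that 20*x0 + 20*y0 = 20

Step 3: Scale the particular solution.
Multiply by 100/20 = 5:
p = 0, q = 5

Step 4: Verify.
20*(0) + 20*(5) = 100 = 100 ✓

p = 0, q = 5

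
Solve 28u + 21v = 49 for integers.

Step 1: Check solvability.
gcd(28, 21) = 7
Since 7 divides 49, solutions exist.

Step 2: Apply extended Euclidean algorithm to find gcd.
We find integers such that 28*x0 + 21*y0 = 7

Step 3: Scale the particular solution.
Multiply by 49/7 = 7:
u = 7, v = -7

Step 4: Verify.
28*(7) + 21*(-7) = 49 = 49 ✓

u = 7, v = -7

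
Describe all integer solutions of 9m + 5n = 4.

Step 1: Compute gcd(9, 5) = 1.
Since 1 divides 4, solutions exist.

Step 2: Find a particular solution using extended Euclidean algorithm.
We get m₀ = -4, n₀ = 8.
Check: 9*-4 + 5*8 = 4 = 4 ✓

Step 3: Write the general solution.
m = -4 + (5/1)t = -4 + 5t
n = 8 - (9/1)t = 8 - 9t
for any integer t.

m = -4 + 5t, n = 8 - 9t for integer t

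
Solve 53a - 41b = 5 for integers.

Step 1: Check solvability.
gcd(53, 41) = 1
Since 1 divides 5, solutions exist.

Step 2: Apply extended Euclidean algorithm to find gcd.
We find integers such that 53*x0 + 41*y0 = 1

Step 3: Scale the particular solution.
Multiply by 5/1 = 5:
a = -85, b = -110

Step 4: Verify.
53*(-85) - 41*(-110) = 5 = 5 ✓

a = -85, b = -110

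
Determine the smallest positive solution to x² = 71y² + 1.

We seek the smallest positive integers (x, y) with x² - 71y² = 1, i.e., x² = 71y² + 1.
Try successive y values:
y = 1: x² = 71·1² + 1 = 72, not a perfect square
y = 2: x² = 71·2² + 1 = 285, not a perfect square
y = 3: x² = 71·3² + 1 = 640, not a perfect square
... continuing the search (or via continued fractions) ...
y = 413: x² = 71·413² + 1 = 12110400, x = 3480 ✓

Verify: 3480² - 71·413² = 12110400 - 12110399 = 1 ✓

x = 3480, y = 413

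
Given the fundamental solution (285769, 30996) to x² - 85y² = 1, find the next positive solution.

Solutions to x² - Dy² = 1 are generated by powers of (x₀ + y₀√D).
The next solution satisfies x₁ + y₁√85 = (x₀ + y₀√85)², giving:
x₁ = x₀² + 85y₀² = 285769² + 85·30996² = 81663921361 + 81663921360 = 163327842721
y₁ = 2x₀y₀ = 2·285769·30996 = 17715391848

Verify: 163327842721² - 85·17715391848² = 26675984207895712683841 - 26675984207895712683840 = 1 ✓

x = 163327842721, y = 17715391848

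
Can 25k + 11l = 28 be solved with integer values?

Step 1: Compute gcd(25, 11).
gcd(25, 11) = 1

Step 2: Check divisibility.
Does 1 divide 28? 28 = 1 x 28, so yes.

By the theorem on linear Diophantine equations, 25k + 11l = 28 has integer solutions if and only if gcd(25, 11) divides 28. Since 1 | 28, solutions exist.

Yes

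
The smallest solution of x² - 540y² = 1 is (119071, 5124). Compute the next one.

Solutions to x² - Dy² = 1 are generated by powers of (x₀ + y₀√D).
The next solution satisfies x₁ + y₁√540 = (x₀ + y₀√540)², giving:
x₁ = x₀² + 540y₀² = 119071² + 540·5124² = 14177903041 + 14177903040 = 28355806081
y₁ = 2x₀y₀ = 2·119071·5124 = 1220239608

Verify: 28355806081² - 540·1220239608² = 804051738503276578561 - 804051738503276578560 = 1 ✓

x = 28355806081, y = 1220239608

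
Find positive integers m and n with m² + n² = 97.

We need to find integers m, n > 0 such that m² + n² = 97.
Trying m = 4: n² = 97 - 4² = 97 - 16 = 81
n = 9
Check: 4² + 9² = 16 + 81 = 97 ✓

97 = 4² + 9²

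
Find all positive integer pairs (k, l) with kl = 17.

The positive divisors of 17 are: 1, 17.
Each divisor d gives the pair (d, 17/d):
(1, 17), (17, 1)

(1, 17), (17, 1)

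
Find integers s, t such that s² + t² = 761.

We need to find integers s, t > 0 such that s² + t² = 761.
Trying s = 19: t² = 761 - 19² = 761 - 361 = 400
t = 20
Check: 19² + 20² = 361 + 400 = 761 ✓

761 = 19² + 20²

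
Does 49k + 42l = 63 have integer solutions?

Step 1: Compute gcd(49, 42).
gcd(49, 42) = 7

Step 2: Check divisibility.
Does 7 divide 63? 63 = 7 x 9, so yes.

By the theorem on linear Diophantine equations, 49k + 42l = 63 has integer solutions if and only if gcd(49, 42) divides 63. Since 7 | 63, solutions exist.

Yes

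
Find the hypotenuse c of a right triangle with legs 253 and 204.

c² = a² + b² = 253² + 204² = 64009 + 41616 = 105625
c = sqrt(105625) = 325

325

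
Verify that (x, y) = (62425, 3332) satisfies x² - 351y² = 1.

Compute x² = 62425² = 3896880625
Compute 351y² = 351·3332² = 351·11102224 = 3896880624
x² - 351y² = 3896880625 - 3896880624 = 1
Since this equals 1, (62425, 3332) is a solution.

Yes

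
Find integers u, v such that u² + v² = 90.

We need to find integers u, v > 0 such that u² + v² = 90.
Trying u = 3: v² = 90 - 3² = 90 - 9 = 81
v = 9
Check: 3² + 9² = 9 + 81 = 90 ✓

90 = 3² + 9²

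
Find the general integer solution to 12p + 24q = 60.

Step 1: Compute gcd(12, 24) = 12.
Since 12 divides 60, solutions exist.

Step 2: Find a particular solution using extended Euclidean algorithm.
We get p₀ = 5, q₀ = 0.
Check: 12*5 + 24*0 = 60 = 60 ✓

Step 3: Write the general solution.
p = 5 + (24/12)t = 5 + 2t
q = 0 - (12/12)t = 0 - 1t
for any integer t.

p = 5 + 2t, q = 0 - 1t for integer t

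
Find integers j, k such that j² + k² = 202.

We need to find integers j, k > 0 such that j² + k² = 202.
Trying j = 9: k² = 202 - 9² = 202 - 81 = 121
k = 11
Check: 9² + 11² = 81 + 121 = 202 ✓

202 = 9² + 11²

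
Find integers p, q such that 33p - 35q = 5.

Step 1: Check solvability.
gcd(33, 35) = 1
Since 1 divides 5, solutions exist.

Step 2: Apply extended Euclidean algorithm to find gcd.
We find integers such that 33*x0 + 35*y0 = 1

Step 3: Scale the particular solution.
Multiply by 5/1 = 5:
p = 85, q = 80

Step 4: Verify.
33*(85) - 35*(80) = 5 = 5 ✓

p = 85, q = 80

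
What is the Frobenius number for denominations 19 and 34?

For two coprime denominations a and b, the Frobenius number (largest value not representable as a non-negative combination) is ab - a - b.
Here gcd(19, 34) = 1, so they are coprime.
F(19, 34) = 19·34 - 19 - 34 = 646 - 53 = 593

593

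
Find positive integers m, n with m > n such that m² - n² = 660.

Factor: m² - n² = (m+n)(m-n) = 660.
We need two factors of 660 with the same parity.
Use m+n = 330 and m-n = 2 (product 330·2 = 660).
Adding: 2m = 332, so m = 166.
Subtracting: 2n = 328, so n = 164.
Check: 166² - 164² = 27556 - 26896 = 660 ✓

m = 166, n = 164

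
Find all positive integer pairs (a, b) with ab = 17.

The positive divisors of 17 are: 1, 17.
Each divisor d gives the pair (d, 17/d):
(1, 17), (17, 1)

(1, 17), (17, 1)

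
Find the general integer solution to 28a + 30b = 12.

Step 1: Compute gcd(28, 30) = 2.
Since 2 divides 12, solutions exist.

Step 2: Find a particular solution using extended Euclidean algorithm.
We get a₀ = -6, b₀ = 6.
Check: 28*-6 + 30*6 = 12 = 12 ✓

Step 3: Write the general solution.
a = -6 + (30/2)t = -6 + 15t
b = 6 - (28/2)t = 6 - 14t
for any integer t.

a = -6 + 15t, b = 6 - 14t for integer t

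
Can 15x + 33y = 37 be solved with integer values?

Step 1: Compute gcd(15, 33).
gcd(15, 33) = 3

Step 2: Check divisibility.
Does 3 divide 37? 37 = 3 x 12 + 1, so no.

By the theorem on linear Diophantine equations, 15x + 33y = 37 has integer solutions if and only if gcd(15, 33) divides 37. Since 3 does not divide 37, no solutions exist.

No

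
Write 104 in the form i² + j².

We need to find integers i, j > 0 such that i² + j² = 104.
Trying i = 2: j² = 104 - 2² = 104 - 4 = 100
j = 10
Check: 2² + 10² = 4 + 100 = 104 ✓

104 = 2² + 10²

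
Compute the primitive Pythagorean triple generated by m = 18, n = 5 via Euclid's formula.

a = m² - n² = 324 - 25 = 299
b = 2mn = 2·18·5 = 180
c = m² + n² = 324 + 25 = 349
Verify: 299² + 180² = 89401 + 32400 = 121801 = 349² ✓

(299, 180, 349)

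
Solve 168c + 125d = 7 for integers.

Step 1: Check solvability.
gcd(168, 125) = 1
Since 1 divides 7, solutions exist.

Step 2: Apply extended Euclidean algorithm to find gcd.
We find integers such that 168*x0 + 125*y0 = 1

Step 3: Scale the particular solution.
Multiply by 7/1 = 7:
c = 224, d = -301

Step 4: Verify.
168*(224) + 125*(-301) = 7 = 7 ✓

c = 224, d = -301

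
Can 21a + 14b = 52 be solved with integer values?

Step 1: Compute gcd(21, 14).
gcd(21, 14) = 7

Step 2: Check divisibility.
Does 7 divide 52? 52 = 7 x 7 + 3, so no.

By the theorem on linear Diophantine equations, 21a + 14b = 52 has integer solutions if and only if gcd(21, 14) divides 52. Since 7 does not divide 52, no solutions exist.

No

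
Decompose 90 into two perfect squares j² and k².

We need to find integers j, k > 0 such that j² + k² = 90.
Trying j = 3: k² = 90 - 3² = 90 - 9 = 81
k = 9
Check: 3² + 9² = 9 + 81 = 90 ✓

90 = 3² + 9²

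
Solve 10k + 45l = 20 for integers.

Step 1: Check solvability.
gcd(10, 45) = 5
Since 5 divides 20, solutions exist.

Step 2: Apply extended Euclidean algorithm to find gcd.
We find integers such that 10*x0 + 45*y0 = 5

Step 3: Scale the particular solution.
Multiply by 20/5 = 4:
k = -16, l = 4

Step 4: Verify.
10*(-16) + 45*(4) = 20 = 20 ✓

k = -16, l = 4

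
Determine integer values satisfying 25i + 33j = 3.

Step 1: Check solvability.
gcd(25, 33) = 1
Since 1 divides 3, solutions exist.

Step 2: Apply extended Euclidean algorithm to find gcd.
We find integers such that 25*x0 + 33*y0 = 1

Step 3: Scale the particular solution.
Multiply by 3/1 = 3:
i = 12, j = -9

Step 4: Verify.
25*(12) + 33*(-9) = 3 = 3 ✓

i = 12, j = -9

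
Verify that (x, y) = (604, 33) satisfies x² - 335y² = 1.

Compute x² = 604² = 364816
Compute 335y² = 335·33² = 335·1089 = 364815
x² - 335y² = 364816 - 364815 = 1
Since this equals 1, (604, 33) is a solution.

Yes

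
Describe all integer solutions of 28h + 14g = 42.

Step 1: Compute gcd(28, 14) = 14.
Since 14 divides 42, solutions exist.

Step 2: Find a particular solution using extended Euclidean algorithm.
We get h₀ = 0, g₀ = 3.
Check: 28*0 + 14*3 = 42 = 42 ✓

Step 3: Write the general solution.
h = 0 + (14/14)t = 0 + 1t
g = 3 - (28/14)t = 3 - 2t
for any integer t.

h = 0 + 1t, g = 3 - 2t for integer t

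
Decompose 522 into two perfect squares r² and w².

We need to find integers r, w > 0 such that r² + w² = 522.
Trying r = 9: w² = 522 - 9² = 522 - 81 = 441
w = 21
Check: 9² + 21² = 81 + 441 = 522 ✓

522 = 9² + 21²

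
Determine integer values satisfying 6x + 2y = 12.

Step 1: Check solvability.
gcd(6, 2) = 2
Since 2 divides 12, solutions exist.

Step 2: Apply extended Euclidean algorithm to find gcd.
We find integers such that 6*x0 + 2*y0 = 2

Step 3: Scale the particular solution.
Multiply by 12/2 = 6:
x = 0, y = 6

Step 4: Verify.
6*(0) + 2*(6) = 12 = 12 ✓

x = 0, y = 6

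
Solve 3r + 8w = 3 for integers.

Step 1: Check solvability.
gcd(3, 8) = 1
Since 1 divides 3, solutions exist.

Step 2: Apply extended Euclidean algorithm to find gcd.
We find integers such that 3*x0 + 8*y0 = 1

Step 3: Scale the particular solution.
Multiply by 3/1 = 3:
r = 9, w = -3

Step 4: Verify.
3*(9) + 8*(-3) = 3 = 3 ✓

r = 9, w = -3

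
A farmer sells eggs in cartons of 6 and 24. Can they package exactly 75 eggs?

We need non-negative a, b with 6a + 24b = 75.
gcd(6, 24) = 6, and 6 does not divide 75.
No integer solutions exist.

No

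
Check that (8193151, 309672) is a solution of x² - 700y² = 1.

Compute x² = 8193151² = 67127723308801
Compute 700y² = 700·309672² = 700·95896747584 = 67127723308800
x² - 700y² = 67127723308801 - 67127723308800 = 1
Since this equals 1, (8193151, 309672) is a solution.

Yes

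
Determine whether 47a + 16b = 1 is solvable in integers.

Step 1: Compute gcd(47, 16).
gcd(47, 16) = 1

Step 2: Check divisibility.
Does 1 divide 1? 1 = 1 x 1, so yes.

By the theorem on linear Diophantine equations, 47a + 16b = 1 has integer solutions if and only if gcd(47, 16) divides 1. Since 1 | 1, solutions exist.

Yes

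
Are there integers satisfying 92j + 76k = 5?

Step 1: Compute gcd(92, 76).
gcd(92, 76) = 4

Step 2: Check divisibility.
Does 4 divide 5? 5 = 4 x 1 + 1, so no.

By the theorem on linear Diophantine equations, 92j + 76k = 5 has integer solutions if and only if gcd(92, 76) divides 5. Since 4 does not divide 5, no solutions exist.

No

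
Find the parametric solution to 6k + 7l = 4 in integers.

Step 1: Compute gcd(6, 7) = 1.
Since 1 divides 4, solutions exist.

Step 2: Find a particular solution using extended Euclidean algorithm.
We get k₀ = -4, l₀ = 4.
Check: 6*-4 + 7*4 = 4 = 4 ✓

Step 3: Write the general solution.
k = -4 + (7/1)t = -4 + 7t
l = 4 - (6/1)t = 4 - 6t
for any integer t.

k = -4 + 7t, l = 4 - 6t for integer t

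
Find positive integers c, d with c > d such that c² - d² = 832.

Factor: c² - d² = (c+d)(c-d) = 832.
We need two factors of 832 with the same parity.
Use c+d = 416 and c-d = 2 (product 416·2 = 832).
Adding: 2c = 418, so c = 209.
Subtracting: 2d = 414, so d = 207.
Check: 209² - 207² = 43681 - 42849 = 832 ✓

c = 209, d = 207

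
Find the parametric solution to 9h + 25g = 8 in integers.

Step 1: Compute gcd(9, 25) = 1.
Since 1 divides 8, solutions exist.

Step 2: Find a particular solution using extended Euclidean algorithm.
We get h₀ = -88, g₀ = 32.
Check: 9*-88 + 25*32 = 8 = 8 ✓

Step 3: Write the general solution.
h = -88 + (25/1)t = -88 + 25t
g = 32 - (9/1)t = 32 - 9t
for any integer t.

h = -88 + 25t, g = 32 - 9t for integer t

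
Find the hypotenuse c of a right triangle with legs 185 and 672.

c² = a² + b² = 185² + 672² = 34225 + 451584 = 485809
c = sqrt(485809) = 697

697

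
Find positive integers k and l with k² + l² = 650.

We need to find integers k, l > 0 such that k² + l² = 650.
Trying k = 5: l² = 650 - 5² = 650 - 25 = 625
l = 25
Check: 5² + 25² = 25 + 625 = 650 ✓

650 = 5² + 25²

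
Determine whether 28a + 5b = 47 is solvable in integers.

Step 1: Compute gcd(28, 5).
gcd(28, 5) = 1

Step 2: Check divisibility.
Does 1 divide 47? 47 = 1 x 47, so yes.

By the theorem on linear Diophantine equations, 28a + 5b = 47 has integer solutions if and only if gcd(28, 5) divides 47. Since 1 | 47, solutions exist.

Yes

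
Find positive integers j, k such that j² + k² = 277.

Search for j with 277 - j² a perfect square.
j = 9: 277 - 9² = 277 - 81 = 196 = 14² ✓
So j = 9, k = 14.

j = 9, k = 14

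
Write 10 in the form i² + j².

We need to find integers i, j > 0 such that i² + j² = 10.
Trying i = 1: j² = 10 - 1² = 10 - 1 = 9
j = 3
Check: 1² + 3² = 1 + 9 = 10 ✓

10 = 1² + 3²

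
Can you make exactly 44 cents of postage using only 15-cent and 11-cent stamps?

We need non-negative x, y with 15x + 11y = 44.
gcd(15, 11) = 1 divides 44, so integer solutions exist.
Search for a non-negative one: x = 0 gives 11y = 44 - 0 = 44, so y = 4.
Check: 15·0 + 11·4 = 44 ✓

Yes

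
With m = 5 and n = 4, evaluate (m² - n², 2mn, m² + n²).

a = m² - n² = 25 - 16 = 9
b = 2mn = 2·5·4 = 40
c = m² + n² = 25 + 16 = 41
Verify: 9² + 40² = 81 + 1600 = 1681 = 41² ✓

(9, 40, 41)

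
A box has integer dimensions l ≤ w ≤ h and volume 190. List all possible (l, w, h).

Iterate l from 1 to ⌊190^(1/3)⌋. For each l dividing 190, iterate w ≥ l with w dividing 190/l, and set h = 190/(l·w).
Triples found (5): (1×1×190), (1×2×95), (1×5×38), (1×10×19), (2×5×19)

(1×1×190), (1×2×95), (1×5×38), (1×10×19), (2×5×19)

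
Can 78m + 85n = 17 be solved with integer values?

Step 1: Compute gcd(78, 85).
gcd(78, 85) = 1

Step 2: Check divisibility.
Does 1 divide 17? 17 = 1 x 17, so yes.

By the theorem on linear Diophantine equations, 78m + 85n = 17 has integer solutions if and only if gcd(78, 85) divides 17. Since 1 | 17, solutions exist.

Yes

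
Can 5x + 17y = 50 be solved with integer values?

Step 1: Compute gcd(5, 17).
gcd(5, 17) = 1

Step 2: Check divisibility.
Does 1 divide 50? 50 = 1 x 50, so yes.

By the theorem on linear Diophantine equations, 5x + 17y = 50 has integer solutions if and only if gcd(5, 17) divides 50. Since 1 | 50, solutions exist.

Yes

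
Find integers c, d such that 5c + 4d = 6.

Step 1: Check solvability.
gcd(5, 4) = 1
Since 1 divides 6, solutions exist.

Step 2: Apply extended Euclidean algorithm to find gcd.
We find integers such that 5*x0 + 4*y0 = 1

Step 3: Scale the particular solution.
Multiply by 6/1 = 6:
c = 6, d = -6

Step 4: Verify.
5*(6) + 4*(-6) = 6 = 6 ✓

c = 6, d = -6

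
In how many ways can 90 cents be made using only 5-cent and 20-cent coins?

We need non-negative integers (x, y) with 5x + 20y = 90.
For each x from 0 to 18, check if (90 - 5x) is a non-negative multiple of 20.
Solutions (x, y): (2,4), (6,3), (10,2), (14,1), ...
Count: 5

5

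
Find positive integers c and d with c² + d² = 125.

We need to find integers c, d > 0 such that c² + d² = 125.
Trying c = 2: d² = 125 - 2² = 125 - 4 = 121
d = 11
Check: 2² + 11² = 4 + 121 = 125 ✓

125 = 2² + 11²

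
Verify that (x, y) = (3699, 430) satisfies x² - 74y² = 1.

Compute x² = 3699² = 13682601
Compute 74y² = 74·430² = 74·184900 = 13682600
x² - 74y² = 13682601 - 13682600 = 1
Since this equals 1, (3699, 430) is a solution.

Yes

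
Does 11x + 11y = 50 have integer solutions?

Step 1: Compute gcd(11, 11).
gcd(11, 11) = 11

Step 2: Check divisibility.
Does 11 divide 50? 50 = 11 x 4 + 6, so no.

By the theorem on linear Diophantine equations, 11x + 11y = 50 has integer solutions if and only if gcd(11, 11) divides 50. Since 11 does not divide 50, no solutions exist.

No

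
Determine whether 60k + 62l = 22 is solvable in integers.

Step 1: Compute gcd(60, 62).
gcd(60, 62) = 2

Step 2: Check divisibility.
Does 2 divide 22? 22 = 2 x 11, so yes.

By the theorem on linear Diophantine equations, 60k + 62l = 22 has integer solutions if and only if gcd(60, 62) divides 22. Since 2 | 22, solutions exist.

Yes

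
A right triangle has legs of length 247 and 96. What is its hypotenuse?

c² = a² + b² = 247² + 96² = 61009 + 9216 = 70225
c = 265

265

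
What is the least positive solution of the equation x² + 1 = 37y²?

We need x² = 37y² - 1. Try successive y:
y = 1: x² = 37·1² - 1 = 36 = 6² ✓
Check: 6² - 37·1² = 36 - 37 = -1 ✓

x = 6, y = 1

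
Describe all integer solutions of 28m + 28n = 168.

Step 1: Compute gcd(28, 28) = 28.
Since 28 divides 168, solutions exist.

Step 2: Find a particular solution using extended Euclidean algorithm.
We get m₀ = 0, n₀ = 6.
Check: 28*0 + 28*6 = 168 = 168 ✓

Step 3: Write the general solution.
m = 0 + (28/28)t = 0 + 1t
n = 6 - (28/28)t = 6 - 1t
for any integer t.

m = 0 + 1t, n = 6 - 1t for integer t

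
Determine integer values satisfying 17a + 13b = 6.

Step 1: Check solvability.
gcd(17, 13) = 1
Since 1 divides 6, solutions exist.

Step 2: Apply extended Euclidean algorithm to find gcd.
We find integers such that 17*x0 + 13*y0 = 1

Step 3: Scale the particular solution.
Multiply by 6/1 = 6:
a = -18, b = 24

Step 4: Verify.
17*(-18) + 13*(24) = 6 = 6 ✓

a = -18, b = 24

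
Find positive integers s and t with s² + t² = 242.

We need to find integers s, t > 0 such that s² + t² = 242.
Trying s = 11: t² = 242 - 11² = 242 - 121 = 121
t = 11
Check: 11² + 11² = 121 + 121 = 242 ✓

242 = 11² + 11²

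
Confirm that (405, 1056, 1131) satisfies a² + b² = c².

Compute a² + b² = 405² + 1056² = 164025 + 1115136 = 1279161
Compute c² = 1131² = 1279161
Since 1279161 = 1279161, confirmed.

Yes, it is a Pythagorean triple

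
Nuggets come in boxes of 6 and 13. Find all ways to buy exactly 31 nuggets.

We need non-negative integers (x, y) with 6x + 13y = 31.
For each x in 0..5, check if 31 - 6x is a non-negative multiple of 13.
x = 3: 13y = 13, y = 1 ✓

(3 boxes of 6, 1 boxes of 13)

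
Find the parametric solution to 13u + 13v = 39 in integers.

Step 1: Compute gcd(13, 13) = 13.
Since 13 divides 39, solutions exist.

Step 2: Find a particular solution using extended Euclidean algorithm.
We get u₀ = 0, v₀ = 3.
Check: 13*0 + 13*3 = 39 = 39 ✓

Step 3: Write the general solution.
u = 0 + (13/13)t = 0 + 1t
v = 3 - (13/13)t = 3 - 1t
for any integer t.

u = 0 + 1t, v = 3 - 1t for integer t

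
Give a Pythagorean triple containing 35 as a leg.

We need the other leg and hypotenuse such that 35² + x² = c².
Take x = 612, c = 613: 35² + 612² = 1225 + 374544 = 375769 = 613² ✓
Triple: (35, 612, 613)

(35, 612, 613)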